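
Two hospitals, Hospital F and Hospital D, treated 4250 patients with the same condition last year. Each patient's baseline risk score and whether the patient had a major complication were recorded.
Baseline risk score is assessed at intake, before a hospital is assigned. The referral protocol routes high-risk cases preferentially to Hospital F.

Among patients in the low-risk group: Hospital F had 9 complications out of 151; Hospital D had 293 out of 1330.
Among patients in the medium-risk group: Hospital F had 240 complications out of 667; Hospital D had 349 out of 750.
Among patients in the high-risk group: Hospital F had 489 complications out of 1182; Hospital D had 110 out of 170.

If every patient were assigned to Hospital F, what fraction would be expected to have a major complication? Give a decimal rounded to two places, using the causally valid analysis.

0.27

The baseline risk score-specific comparison favours Hospital F throughout, but the pooled figures favour Hospital D. The question is whether to condition on baseline risk score.
Nothing the hospital does changes baseline risk score; the imbalance is an allocation artefact. With baseline risk score also predicting the outcome, the pooled figure is confounded, and the within-stratum comparison is the causal one.
Standardising Hospital F to the population baseline risk score mix: 0.348·9/151 + 0.333·240/667 + 0.318·489/1182 = 0.272.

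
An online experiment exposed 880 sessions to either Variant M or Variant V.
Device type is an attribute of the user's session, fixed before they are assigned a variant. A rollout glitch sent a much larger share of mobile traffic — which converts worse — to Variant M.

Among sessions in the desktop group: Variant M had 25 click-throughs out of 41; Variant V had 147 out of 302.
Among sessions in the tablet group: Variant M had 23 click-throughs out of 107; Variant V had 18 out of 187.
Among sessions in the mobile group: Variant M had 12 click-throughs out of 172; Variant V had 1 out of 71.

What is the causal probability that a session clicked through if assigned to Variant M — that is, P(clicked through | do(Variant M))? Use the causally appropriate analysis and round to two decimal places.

Within every device type level Variant M has the higher rate, yet pooled Variant V does — Simpson's reversal.
Nothing the variant does changes device type; the imbalance is an allocation artefact. With device type also predicting the outcome, the pooled figure is confounded, and the within-stratum comparison is the causal one.
Standardising Variant M to the population device type mix: 0.390·25/41 + 0.334·23/107 + 0.276·12/172 = 0.329.

0.33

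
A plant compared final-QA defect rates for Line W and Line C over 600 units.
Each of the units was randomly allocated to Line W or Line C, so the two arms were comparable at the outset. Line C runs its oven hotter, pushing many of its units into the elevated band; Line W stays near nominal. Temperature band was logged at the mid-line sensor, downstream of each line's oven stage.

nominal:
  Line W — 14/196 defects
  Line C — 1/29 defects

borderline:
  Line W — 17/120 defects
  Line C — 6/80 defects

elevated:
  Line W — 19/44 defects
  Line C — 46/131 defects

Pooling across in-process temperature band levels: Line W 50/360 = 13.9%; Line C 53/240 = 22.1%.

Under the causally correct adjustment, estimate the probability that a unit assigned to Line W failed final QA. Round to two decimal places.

0.14

Stratifying would compare lines among units the lines themselves sorted into in-process temperature band groups — a form of selection on an intermediate. The unconditioned pooled rates give the total causal effect.
So P(outcome | do(Line W)) is just the pooled rate for Line W: 50/360 = 0.139.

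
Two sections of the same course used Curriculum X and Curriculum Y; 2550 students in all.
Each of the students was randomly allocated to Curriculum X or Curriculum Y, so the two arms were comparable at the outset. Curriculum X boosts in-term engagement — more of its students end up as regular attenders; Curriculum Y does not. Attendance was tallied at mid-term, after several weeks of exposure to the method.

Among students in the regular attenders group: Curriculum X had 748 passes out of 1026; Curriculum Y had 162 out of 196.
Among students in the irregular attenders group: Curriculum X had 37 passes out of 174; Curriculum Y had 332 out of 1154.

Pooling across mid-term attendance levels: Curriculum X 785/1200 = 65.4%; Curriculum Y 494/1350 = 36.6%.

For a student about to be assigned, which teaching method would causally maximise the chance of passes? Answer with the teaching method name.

Mid-term attendance lies on the pathway teaching method → mid-term attendance → outcome, so adjusting for it blocks the indirect effect. For the total causal effect of teaching method, use the unadjusted pooled rates.
Pooled: Curriculum X 65.4% vs Curriculum Y 36.6%; Curriculum X is higher overall.

Curriculum X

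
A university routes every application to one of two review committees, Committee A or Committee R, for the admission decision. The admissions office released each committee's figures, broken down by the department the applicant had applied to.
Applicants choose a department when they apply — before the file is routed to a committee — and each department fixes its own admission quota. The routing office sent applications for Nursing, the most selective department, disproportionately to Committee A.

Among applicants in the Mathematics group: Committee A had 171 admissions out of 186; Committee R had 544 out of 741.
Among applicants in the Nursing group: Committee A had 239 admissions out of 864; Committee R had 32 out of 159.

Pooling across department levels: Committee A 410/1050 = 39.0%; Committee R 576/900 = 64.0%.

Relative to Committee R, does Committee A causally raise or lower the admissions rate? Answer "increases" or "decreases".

increases

Within every department level Committee A has the higher rate, yet pooled Committee R does — Simpson's reversal.
Department satisfies the back-door criterion: it is not a descendant of the review committee, and it blocks the spurious path from review committee to outcome. Adjusting for it (i.e., using the within-department rates) gives the causal effect.
Within each level — Mathematics: 91.9% vs 73.4%; Nursing: 27.7% vs 20.1% — Committee A is higher every time.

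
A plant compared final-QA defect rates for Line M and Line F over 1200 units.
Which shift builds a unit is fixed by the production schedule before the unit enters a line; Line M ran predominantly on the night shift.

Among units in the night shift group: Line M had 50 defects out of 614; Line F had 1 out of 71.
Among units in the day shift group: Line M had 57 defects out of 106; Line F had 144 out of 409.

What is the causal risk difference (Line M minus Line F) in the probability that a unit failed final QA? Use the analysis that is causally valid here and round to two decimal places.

Shift satisfies the back-door criterion: it is not a descendant of the line, and it blocks the spurious path from line to outcome. Adjusting for it (i.e., using the within-shift rates) gives the causal effect.
Adjusting over the population distribution of shift: 0.571·(0.081−0.014) + 0.429·(0.538−0.352) = +0.118.

+0.12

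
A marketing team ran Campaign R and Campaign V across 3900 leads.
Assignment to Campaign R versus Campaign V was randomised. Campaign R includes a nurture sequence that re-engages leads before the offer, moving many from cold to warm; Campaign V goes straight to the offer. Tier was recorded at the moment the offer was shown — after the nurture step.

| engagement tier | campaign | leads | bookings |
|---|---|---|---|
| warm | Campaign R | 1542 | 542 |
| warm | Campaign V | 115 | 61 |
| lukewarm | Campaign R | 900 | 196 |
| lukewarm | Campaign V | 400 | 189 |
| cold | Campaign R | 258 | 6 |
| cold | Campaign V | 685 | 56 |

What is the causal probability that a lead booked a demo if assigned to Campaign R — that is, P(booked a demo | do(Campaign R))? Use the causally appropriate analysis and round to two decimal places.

Engagement tier is recorded after the campaign and is itself shifted by it — it sits on the causal path from campaign to outcome. Conditioning on a mediator would strip out part of the effect we want; the pooled comparison gives the total causal effect.
So P(outcome | do(Campaign R)) is just the pooled rate for Campaign R: 744/2700 = 0.276.

0.28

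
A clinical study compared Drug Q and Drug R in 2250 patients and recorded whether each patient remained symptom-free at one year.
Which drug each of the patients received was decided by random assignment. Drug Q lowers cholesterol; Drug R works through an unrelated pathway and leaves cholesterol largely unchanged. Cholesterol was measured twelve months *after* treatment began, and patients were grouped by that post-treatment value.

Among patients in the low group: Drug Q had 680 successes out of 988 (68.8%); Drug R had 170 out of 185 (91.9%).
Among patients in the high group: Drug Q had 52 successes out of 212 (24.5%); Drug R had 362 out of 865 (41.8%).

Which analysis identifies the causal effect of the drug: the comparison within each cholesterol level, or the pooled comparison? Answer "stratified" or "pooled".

pooled

Within every cholesterol level Drug R has the higher rate, yet pooled Drug Q does — Simpson's reversal.
Cholesterol lies on the pathway drug → cholesterol → outcome, so adjusting for it blocks the indirect effect. For the total causal effect of drug, use the unadjusted pooled rates.
Pooled: Drug Q 61.0% vs Drug R 50.7%; Drug Q is higher overall.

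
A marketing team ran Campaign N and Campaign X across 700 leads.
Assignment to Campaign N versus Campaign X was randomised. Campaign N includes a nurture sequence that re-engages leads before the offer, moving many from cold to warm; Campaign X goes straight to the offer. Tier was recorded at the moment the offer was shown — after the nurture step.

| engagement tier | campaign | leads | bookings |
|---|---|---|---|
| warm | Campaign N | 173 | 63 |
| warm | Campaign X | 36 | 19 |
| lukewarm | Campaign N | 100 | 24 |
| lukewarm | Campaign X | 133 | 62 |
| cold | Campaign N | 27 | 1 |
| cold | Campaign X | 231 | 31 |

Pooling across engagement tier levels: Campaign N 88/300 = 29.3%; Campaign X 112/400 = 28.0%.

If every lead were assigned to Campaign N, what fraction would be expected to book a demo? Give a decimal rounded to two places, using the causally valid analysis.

0.29

Engagement tier is recorded after the campaign and is itself shifted by it — it sits on the causal path from campaign to outcome. Conditioning on a mediator would strip out part of the effect we want; the pooled comparison gives the total causal effect.
So P(outcome | do(Campaign N)) is just the pooled rate for Campaign N: 88/300 = 0.293.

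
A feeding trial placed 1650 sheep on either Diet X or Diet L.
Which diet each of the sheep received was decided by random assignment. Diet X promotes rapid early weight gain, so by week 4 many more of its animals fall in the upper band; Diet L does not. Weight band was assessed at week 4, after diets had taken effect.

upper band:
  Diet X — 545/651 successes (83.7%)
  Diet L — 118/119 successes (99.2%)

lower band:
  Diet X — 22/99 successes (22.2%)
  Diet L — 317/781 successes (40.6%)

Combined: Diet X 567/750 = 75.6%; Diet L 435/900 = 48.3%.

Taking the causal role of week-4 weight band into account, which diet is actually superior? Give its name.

Diet X

Within every week-4 weight band level Diet L has the higher rate, yet pooled Diet X does — Simpson's reversal.
The distribution of week-4 weight band is itself part of what the diet does — it is an intermediate outcome. Holding it fixed would remove that part of the effect; the total effect is the pooled difference.
Pooled: Diet X 75.6% vs Diet L 48.3%; Diet X is higher overall.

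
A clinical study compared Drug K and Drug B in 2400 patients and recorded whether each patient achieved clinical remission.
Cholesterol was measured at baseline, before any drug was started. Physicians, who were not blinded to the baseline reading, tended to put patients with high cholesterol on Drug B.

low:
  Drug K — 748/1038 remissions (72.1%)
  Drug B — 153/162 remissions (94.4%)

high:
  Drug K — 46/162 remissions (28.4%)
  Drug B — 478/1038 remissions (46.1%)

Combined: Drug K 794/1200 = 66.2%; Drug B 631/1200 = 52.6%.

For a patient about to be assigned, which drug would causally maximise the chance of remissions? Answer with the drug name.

Drug B

Cholesterol differs across drugs for reasons unrelated to any effect of the drug itself, and it separately predicts the outcome — a classic confounder. We must compare within cholesterol levels.
Within each level — low: 72.1% vs 94.4%; high: 28.4% vs 46.1% — Drug B is higher every time.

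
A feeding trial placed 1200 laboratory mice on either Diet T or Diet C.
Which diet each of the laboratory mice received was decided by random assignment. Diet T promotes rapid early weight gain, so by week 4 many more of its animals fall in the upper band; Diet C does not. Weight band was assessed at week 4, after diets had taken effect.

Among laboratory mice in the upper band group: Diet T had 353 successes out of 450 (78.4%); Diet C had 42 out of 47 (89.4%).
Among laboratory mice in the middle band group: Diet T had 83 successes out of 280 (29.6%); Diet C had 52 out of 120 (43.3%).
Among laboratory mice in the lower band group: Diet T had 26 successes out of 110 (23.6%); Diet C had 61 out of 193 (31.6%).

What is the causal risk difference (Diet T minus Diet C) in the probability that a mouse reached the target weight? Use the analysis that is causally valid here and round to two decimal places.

Because the diet influences week-4 weight band, week-4 weight band is a post-treatment mediator, not a confounder. Stratifying on it would bias the estimate; the causal effect is the crude pooled difference.
The causal difference is the pooled difference: 0.550 − 0.431 = +0.119.

+0.12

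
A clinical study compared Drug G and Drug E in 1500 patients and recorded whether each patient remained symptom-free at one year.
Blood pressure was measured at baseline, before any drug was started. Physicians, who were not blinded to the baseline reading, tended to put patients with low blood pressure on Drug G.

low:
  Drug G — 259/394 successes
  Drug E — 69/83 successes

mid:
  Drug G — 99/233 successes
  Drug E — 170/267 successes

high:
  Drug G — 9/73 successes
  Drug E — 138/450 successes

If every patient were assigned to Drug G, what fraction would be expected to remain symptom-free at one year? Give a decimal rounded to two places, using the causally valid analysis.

0.39

Blood pressure is set before the drug has any effect — it is not caused by the drug — and it independently drives the outcome. That makes it a confounder, so the causal comparison is within blood pressure levels.
Standardising Drug G to the population blood pressure mix: 0.318·259/394 + 0.333·99/233 + 0.349·9/73 = 0.394.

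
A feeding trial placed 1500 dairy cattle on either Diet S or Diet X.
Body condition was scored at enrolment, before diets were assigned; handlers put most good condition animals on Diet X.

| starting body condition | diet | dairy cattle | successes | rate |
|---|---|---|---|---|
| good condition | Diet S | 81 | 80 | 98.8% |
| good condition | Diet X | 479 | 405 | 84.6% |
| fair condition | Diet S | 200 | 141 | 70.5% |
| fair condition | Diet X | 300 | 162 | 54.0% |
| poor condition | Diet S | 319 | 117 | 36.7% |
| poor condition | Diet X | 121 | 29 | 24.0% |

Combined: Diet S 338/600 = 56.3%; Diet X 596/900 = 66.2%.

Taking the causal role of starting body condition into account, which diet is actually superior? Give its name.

Diet S

Starting body condition satisfies the back-door criterion: it is not a descendant of the diet, and it blocks the spurious path from diet to outcome. Adjusting for it (i.e., using the within-starting body condition rates) gives the causal effect.
Within each level — good condition: 98.8% vs 84.6%; fair condition: 70.5% vs 54.0%; poor condition: 36.7% vs 24.0% — Diet S is higher every time.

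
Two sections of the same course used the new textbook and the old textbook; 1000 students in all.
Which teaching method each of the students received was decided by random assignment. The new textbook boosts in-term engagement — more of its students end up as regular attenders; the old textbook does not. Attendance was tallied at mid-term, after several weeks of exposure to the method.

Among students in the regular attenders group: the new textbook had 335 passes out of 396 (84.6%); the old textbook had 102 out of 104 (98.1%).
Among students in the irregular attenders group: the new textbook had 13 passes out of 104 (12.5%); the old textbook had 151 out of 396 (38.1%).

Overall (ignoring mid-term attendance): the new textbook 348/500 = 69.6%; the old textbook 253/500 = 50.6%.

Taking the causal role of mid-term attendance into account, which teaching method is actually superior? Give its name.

the new textbook

The stratified and pooled comparisons disagree (the old textbook wins within each mid-term attendance; the new textbook wins overall), so the answer turns on the causal role of mid-term attendance.
Stratifying would compare teaching methods among students the teaching methods themselves sorted into mid-term attendance groups — a form of selection on an intermediate. The unconditioned pooled rates give the total causal effect.
Pooled: the new textbook 69.6% vs the old textbook 50.6%; the new textbook is higher overall.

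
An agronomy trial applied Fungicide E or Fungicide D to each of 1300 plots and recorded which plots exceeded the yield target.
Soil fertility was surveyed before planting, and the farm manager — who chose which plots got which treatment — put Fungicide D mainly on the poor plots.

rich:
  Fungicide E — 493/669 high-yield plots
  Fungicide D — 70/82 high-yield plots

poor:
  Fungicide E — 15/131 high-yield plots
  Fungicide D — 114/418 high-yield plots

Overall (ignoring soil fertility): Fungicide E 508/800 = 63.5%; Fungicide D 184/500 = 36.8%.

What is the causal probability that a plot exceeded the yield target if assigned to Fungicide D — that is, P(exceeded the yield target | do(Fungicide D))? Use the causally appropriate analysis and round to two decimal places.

0.61

Within every soil fertility level Fungicide D has the higher rate, yet pooled Fungicide E does — Simpson's reversal.
Soil fertility satisfies the back-door criterion: it is not a descendant of the fungicide, and it blocks the spurious path from fungicide to outcome. Adjusting for it (i.e., using the within-soil fertility rates) gives the causal effect.
Standardising Fungicide D to the population soil fertility mix: 0.578·70/82 + 0.422·114/418 = 0.608.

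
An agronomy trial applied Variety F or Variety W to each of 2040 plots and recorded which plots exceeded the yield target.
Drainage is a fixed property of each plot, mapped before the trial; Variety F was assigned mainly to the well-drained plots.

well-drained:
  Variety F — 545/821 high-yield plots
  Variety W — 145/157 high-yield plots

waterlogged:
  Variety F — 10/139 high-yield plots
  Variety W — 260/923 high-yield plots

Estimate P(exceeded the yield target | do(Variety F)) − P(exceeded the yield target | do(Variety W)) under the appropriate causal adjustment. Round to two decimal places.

Here field drainage is a common cause — it drives both which variety a case falls under and the outcome. The crude comparison mixes populations; the stratum-specific rates are the causally relevant ones.
Adjusting over the population distribution of field drainage: 0.479·(0.664−0.924) + 0.521·(0.072−0.282) = -0.234.

-0.23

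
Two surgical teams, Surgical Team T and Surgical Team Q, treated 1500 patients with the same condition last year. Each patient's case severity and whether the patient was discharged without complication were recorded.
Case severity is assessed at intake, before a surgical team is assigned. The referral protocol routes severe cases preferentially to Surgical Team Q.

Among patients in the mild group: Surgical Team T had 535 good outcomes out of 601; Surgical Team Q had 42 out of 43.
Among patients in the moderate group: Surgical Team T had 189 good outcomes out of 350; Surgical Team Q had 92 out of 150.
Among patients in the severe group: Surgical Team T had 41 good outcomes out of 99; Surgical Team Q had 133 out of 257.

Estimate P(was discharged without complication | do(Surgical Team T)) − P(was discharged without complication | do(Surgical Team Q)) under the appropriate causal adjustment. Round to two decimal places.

-0.09

Since case severity is a pre-existing factor (not a product of the surgical team) and it affects the outcome on its own, it is a confounder. The stratified rates, not the pooled rate, identify the causal effect.
Adjusting over the population distribution of case severity: 0.429·(0.890−0.977) + 0.333·(0.540−0.613) + 0.237·(0.414−0.518) = -0.086.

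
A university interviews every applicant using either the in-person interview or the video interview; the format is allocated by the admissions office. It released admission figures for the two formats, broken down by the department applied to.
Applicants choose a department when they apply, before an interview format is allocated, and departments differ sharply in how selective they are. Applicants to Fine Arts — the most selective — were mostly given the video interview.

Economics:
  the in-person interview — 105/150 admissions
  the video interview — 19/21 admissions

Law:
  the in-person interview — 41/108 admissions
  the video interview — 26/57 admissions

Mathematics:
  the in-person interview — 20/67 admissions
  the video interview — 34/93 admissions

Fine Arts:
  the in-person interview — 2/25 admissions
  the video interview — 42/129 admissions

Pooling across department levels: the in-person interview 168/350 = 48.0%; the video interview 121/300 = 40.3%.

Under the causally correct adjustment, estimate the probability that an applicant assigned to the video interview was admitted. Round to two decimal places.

0.52

The department-specific comparison favours the video interview throughout, but the pooled figures favour the in-person interview. The question is whether to condition on department.
Department satisfies the back-door criterion: it is not a descendant of the interview format, and it blocks the spurious path from interview format to outcome. Adjusting for it (i.e., using the within-department rates) gives the causal effect.
Standardising the video interview to the population department mix: 0.263·19/21 + 0.254·26/57 + 0.246·34/93 + 0.237·42/129 = 0.521.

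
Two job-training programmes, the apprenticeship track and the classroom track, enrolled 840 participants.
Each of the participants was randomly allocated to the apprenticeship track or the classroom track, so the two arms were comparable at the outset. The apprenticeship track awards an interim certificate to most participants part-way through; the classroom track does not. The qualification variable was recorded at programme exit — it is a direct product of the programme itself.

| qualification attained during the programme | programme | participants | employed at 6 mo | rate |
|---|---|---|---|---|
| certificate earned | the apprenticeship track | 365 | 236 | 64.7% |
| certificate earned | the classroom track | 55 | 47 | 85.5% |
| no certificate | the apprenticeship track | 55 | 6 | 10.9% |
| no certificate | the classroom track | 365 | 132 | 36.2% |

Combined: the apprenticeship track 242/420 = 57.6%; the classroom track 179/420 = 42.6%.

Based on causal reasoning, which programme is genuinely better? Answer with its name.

Qualification attained during the programme is recorded after the programme and is itself shifted by it — it sits on the causal path from programme to outcome. Conditioning on a mediator would strip out part of the effect we want; the pooled comparison gives the total causal effect.
Pooled: the apprenticeship track 57.6% vs the classroom track 42.6%; the apprenticeship track is higher overall.

the apprenticeship track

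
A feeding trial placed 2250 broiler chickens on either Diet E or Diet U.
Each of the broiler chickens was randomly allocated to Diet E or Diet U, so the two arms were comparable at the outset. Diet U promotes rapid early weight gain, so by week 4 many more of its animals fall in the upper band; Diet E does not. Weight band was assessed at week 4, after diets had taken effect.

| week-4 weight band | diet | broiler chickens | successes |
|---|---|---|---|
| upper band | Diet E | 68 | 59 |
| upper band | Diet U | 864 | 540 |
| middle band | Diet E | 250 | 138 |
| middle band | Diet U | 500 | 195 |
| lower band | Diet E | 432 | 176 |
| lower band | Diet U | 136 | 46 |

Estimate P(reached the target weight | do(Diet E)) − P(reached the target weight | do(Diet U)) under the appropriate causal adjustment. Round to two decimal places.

-0.02

Week-4 weight band lies on the pathway diet → week-4 weight band → outcome, so adjusting for it blocks the indirect effect. For the total causal effect of diet, use the unadjusted pooled rates.
The causal difference is the pooled difference: 0.497 − 0.521 = -0.023.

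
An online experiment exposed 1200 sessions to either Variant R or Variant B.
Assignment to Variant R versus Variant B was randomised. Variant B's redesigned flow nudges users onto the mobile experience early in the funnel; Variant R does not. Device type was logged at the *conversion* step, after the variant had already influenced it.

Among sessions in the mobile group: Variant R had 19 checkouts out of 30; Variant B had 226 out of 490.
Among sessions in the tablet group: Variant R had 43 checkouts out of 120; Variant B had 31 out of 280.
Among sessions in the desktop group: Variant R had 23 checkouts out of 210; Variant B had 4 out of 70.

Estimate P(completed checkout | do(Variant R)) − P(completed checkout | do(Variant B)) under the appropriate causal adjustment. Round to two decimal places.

Device type is recorded after the variant and is itself shifted by it — it sits on the causal path from variant to outcome. Conditioning on a mediator would strip out part of the effect we want; the pooled comparison gives the total causal effect.
The causal difference is the pooled difference: 0.236 − 0.311 = -0.075.

-0.07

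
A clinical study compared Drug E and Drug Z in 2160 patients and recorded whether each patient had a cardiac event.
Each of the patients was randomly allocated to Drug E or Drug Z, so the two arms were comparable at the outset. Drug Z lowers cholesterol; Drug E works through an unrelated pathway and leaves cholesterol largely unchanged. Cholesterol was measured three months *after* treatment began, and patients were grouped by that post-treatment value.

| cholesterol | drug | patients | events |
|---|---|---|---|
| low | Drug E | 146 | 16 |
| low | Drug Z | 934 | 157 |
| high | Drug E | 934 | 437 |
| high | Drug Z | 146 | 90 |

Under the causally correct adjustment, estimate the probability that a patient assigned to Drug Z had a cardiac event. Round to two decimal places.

Within every cholesterol level Drug E has the lower rate, yet pooled Drug Z does — Simpson's reversal.
Cholesterol is downstream of the drug. One should not condition on a consequence of treatment, so the overall rates are the right comparison.
So P(outcome | do(Drug Z)) is just the pooled rate for Drug Z: 247/1080 = 0.229.

0.23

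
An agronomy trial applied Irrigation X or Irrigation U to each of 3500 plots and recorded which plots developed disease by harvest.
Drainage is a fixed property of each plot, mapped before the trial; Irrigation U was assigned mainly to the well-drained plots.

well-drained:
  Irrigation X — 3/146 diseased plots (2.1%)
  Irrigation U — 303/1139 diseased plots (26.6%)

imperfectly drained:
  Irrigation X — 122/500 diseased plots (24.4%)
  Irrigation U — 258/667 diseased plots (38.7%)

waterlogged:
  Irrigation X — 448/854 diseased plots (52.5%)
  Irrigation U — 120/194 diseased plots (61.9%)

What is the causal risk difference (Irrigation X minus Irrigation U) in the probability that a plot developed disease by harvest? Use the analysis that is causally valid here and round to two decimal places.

Within every field drainage level Irrigation X has the lower rate, yet pooled Irrigation U does — Simpson's reversal.
Nothing the irrigation does changes field drainage; the imbalance is an allocation artefact. With field drainage also predicting the outcome, the pooled figure is confounded, and the within-stratum comparison is the causal one.
Adjusting over the population distribution of field drainage: 0.367·(0.021−0.266) + 0.333·(0.244−0.387) + 0.299·(0.525−0.619) = -0.166.

-0.17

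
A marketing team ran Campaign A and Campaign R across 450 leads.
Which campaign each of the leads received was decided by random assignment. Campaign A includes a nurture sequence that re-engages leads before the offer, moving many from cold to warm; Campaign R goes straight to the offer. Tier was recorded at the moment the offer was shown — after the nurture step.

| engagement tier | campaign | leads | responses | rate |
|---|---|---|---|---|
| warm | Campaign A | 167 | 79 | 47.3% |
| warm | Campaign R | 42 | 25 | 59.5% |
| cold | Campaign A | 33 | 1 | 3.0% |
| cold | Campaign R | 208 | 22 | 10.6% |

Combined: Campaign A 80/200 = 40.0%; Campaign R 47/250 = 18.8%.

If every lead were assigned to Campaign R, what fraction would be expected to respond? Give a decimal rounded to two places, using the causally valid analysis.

Stratifying would compare campaigns among leads the campaigns themselves sorted into engagement tier groups — a form of selection on an intermediate. The unconditioned pooled rates give the total causal effect.
So P(outcome | do(Campaign R)) is just the pooled rate for Campaign R: 47/250 = 0.188.

0.19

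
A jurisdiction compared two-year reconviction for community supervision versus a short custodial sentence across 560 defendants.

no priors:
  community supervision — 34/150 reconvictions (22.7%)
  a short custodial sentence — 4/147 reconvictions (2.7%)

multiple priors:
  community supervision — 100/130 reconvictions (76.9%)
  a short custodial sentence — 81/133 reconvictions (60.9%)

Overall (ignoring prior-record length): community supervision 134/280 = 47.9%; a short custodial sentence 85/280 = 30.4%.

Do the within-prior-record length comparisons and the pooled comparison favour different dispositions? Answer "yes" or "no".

Within each prior-record length level (no priors 22.7% vs 2.7%; multiple priors 76.9% vs 60.9%), a short custodial sentence has the lower rate every time. Pooled: 47.9% vs 30.4% — a short custodial sentence has the lower rate overall. They agree.

no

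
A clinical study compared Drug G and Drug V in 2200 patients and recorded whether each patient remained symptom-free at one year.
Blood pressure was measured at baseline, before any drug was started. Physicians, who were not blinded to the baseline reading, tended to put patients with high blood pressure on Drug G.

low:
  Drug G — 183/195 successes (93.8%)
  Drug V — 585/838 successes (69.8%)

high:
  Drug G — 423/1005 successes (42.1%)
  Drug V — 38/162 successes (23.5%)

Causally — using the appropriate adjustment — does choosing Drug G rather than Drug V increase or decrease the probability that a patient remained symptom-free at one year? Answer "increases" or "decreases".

The blood pressure-specific comparison favours Drug G throughout, but the pooled figures favour Drug V. The question is whether to condition on blood pressure.
The imbalance in blood pressure arose from how patients were allocated, not from anything the drug did; and blood pressure independently affects the outcome. The pooled gap is confounded — condition on blood pressure.
Within each level — low: 93.8% vs 69.8%; high: 42.1% vs 23.5% — Drug G is higher every time.

increases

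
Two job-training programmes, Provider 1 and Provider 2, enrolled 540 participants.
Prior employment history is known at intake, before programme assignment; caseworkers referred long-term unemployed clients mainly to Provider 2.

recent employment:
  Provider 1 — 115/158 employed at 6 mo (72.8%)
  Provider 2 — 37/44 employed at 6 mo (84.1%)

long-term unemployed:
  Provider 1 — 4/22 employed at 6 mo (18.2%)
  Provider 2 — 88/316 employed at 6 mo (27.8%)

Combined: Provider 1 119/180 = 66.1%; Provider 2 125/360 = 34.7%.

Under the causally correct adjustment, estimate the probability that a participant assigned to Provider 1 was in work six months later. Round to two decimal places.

0.39

Nothing the programme does changes prior employment history; the imbalance is an allocation artefact. With prior employment history also predicting the outcome, the pooled figure is confounded, and the within-stratum comparison is the causal one.
Standardising Provider 1 to the population prior employment history mix: 0.374·115/158 + 0.626·4/22 = 0.386.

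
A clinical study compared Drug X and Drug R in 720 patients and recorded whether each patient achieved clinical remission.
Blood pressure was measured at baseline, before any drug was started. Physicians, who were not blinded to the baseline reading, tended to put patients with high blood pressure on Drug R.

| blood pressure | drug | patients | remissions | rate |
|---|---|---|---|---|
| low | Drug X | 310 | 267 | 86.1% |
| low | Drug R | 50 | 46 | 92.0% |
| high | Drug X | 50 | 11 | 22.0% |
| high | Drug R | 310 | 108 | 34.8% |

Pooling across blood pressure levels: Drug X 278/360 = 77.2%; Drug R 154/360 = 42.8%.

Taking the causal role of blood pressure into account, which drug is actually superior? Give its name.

Drug R is higher inside every blood pressure stratum but Drug X is higher in aggregate. Whether to stratify depends on how blood pressure relates to the drug.
Blood pressure differs across drugs for reasons unrelated to any effect of the drug itself, and it separately predicts the outcome — a classic confounder. We must compare within blood pressure levels.
Within each level — low: 86.1% vs 92.0%; high: 22.0% vs 34.8% — Drug R is higher every time.

Drug R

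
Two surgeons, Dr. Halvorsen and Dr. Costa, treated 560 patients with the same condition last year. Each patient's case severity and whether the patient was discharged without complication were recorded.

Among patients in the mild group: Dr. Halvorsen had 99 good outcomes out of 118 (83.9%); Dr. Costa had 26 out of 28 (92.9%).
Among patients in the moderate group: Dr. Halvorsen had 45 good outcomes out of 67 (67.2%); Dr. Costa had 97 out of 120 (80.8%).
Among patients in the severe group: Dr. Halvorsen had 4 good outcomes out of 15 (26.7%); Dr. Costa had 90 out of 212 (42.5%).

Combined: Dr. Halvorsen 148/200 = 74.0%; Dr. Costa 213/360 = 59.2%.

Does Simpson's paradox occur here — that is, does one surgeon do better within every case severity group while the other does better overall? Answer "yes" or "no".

yes

Within each case severity level (mild 83.9% vs 92.9%; moderate 67.2% vs 80.8%; severe 26.7% vs 42.5%), Dr. Costa has the higher rate every time. Pooled: 74.0% vs 59.2% — Dr. Halvorsen has the higher rate overall. The two comparisons disagree.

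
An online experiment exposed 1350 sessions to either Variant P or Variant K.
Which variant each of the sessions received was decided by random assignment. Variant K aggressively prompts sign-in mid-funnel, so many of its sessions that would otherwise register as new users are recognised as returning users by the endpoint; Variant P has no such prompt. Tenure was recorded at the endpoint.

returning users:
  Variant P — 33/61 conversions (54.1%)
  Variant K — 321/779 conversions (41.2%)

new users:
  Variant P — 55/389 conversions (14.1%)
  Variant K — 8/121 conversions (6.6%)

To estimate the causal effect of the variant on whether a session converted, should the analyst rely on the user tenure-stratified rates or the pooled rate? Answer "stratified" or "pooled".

pooled

The user tenure-specific comparison favours Variant P throughout, but the pooled figures favour Variant K. The question is whether to condition on user tenure.
Because the variant influences user tenure, user tenure is a post-treatment mediator, not a confounder. Stratifying on it would bias the estimate; the causal effect is the crude pooled difference.
Pooled: Variant P 19.6% vs Variant K 36.6%; Variant K is higher overall.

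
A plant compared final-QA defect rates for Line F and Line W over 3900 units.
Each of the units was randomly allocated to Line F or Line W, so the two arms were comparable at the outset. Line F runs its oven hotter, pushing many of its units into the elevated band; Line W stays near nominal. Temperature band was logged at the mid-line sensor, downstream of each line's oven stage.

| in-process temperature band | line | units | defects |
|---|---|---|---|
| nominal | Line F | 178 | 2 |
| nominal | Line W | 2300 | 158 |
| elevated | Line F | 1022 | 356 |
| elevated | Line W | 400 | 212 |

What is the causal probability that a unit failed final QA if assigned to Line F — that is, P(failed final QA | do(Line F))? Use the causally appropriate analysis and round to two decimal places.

In-process temperature band is downstream of the line. One should not condition on a consequence of treatment, so the overall rates are the right comparison.
So P(outcome | do(Line F)) is just the pooled rate for Line F: 358/1200 = 0.298.

0.30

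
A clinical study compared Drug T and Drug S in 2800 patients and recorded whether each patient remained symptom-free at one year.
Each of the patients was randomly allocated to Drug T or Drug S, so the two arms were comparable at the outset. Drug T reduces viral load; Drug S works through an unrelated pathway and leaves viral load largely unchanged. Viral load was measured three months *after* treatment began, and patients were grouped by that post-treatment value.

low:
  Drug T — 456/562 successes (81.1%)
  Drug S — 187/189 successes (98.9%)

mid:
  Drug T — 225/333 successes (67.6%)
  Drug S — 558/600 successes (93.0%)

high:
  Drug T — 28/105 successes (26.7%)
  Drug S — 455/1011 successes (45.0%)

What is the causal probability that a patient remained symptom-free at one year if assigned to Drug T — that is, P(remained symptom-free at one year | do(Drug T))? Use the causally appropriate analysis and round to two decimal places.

Viral load lies on the pathway drug → viral load → outcome, so adjusting for it blocks the indirect effect. For the total causal effect of drug, use the unadjusted pooled rates.
So P(outcome | do(Drug T)) is just the pooled rate for Drug T: 709/1000 = 0.709.

0.71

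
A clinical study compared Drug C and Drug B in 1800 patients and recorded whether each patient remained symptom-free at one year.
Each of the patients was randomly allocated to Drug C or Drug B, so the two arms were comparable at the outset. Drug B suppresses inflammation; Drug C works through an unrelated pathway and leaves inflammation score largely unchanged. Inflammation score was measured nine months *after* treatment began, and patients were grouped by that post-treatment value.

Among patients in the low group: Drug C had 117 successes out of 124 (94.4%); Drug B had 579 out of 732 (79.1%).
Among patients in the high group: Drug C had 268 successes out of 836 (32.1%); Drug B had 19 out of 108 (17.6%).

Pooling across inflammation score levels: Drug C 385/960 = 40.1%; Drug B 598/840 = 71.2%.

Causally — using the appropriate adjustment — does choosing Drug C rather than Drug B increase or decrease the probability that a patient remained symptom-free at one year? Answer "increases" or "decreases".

Within every inflammation score level Drug C has the higher rate, yet pooled Drug B does — Simpson's reversal.
Inflammation score here is a post-treatment variable shaped by the drug; conditioning on it would introduce bias rather than remove it. The overall comparison is the causal one.
Pooled: Drug C 40.1% vs Drug B 71.2%; Drug B is higher overall.

decreases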